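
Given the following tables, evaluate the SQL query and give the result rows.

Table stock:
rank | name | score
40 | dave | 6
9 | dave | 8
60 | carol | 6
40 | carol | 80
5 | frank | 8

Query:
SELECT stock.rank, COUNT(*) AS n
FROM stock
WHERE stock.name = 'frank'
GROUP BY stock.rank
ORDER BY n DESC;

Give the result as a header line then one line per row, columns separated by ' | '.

After WHERE (1 rows):
stock.rank | stock.name | stock.score
5 | frank | 8
After GROUP BY (1 rows):
stock.rank | n
5 | 1
After ORDER BY (1 rows):
stock.rank | n
5 | 1

== RESULT ==
stock.rank | n
5 | 1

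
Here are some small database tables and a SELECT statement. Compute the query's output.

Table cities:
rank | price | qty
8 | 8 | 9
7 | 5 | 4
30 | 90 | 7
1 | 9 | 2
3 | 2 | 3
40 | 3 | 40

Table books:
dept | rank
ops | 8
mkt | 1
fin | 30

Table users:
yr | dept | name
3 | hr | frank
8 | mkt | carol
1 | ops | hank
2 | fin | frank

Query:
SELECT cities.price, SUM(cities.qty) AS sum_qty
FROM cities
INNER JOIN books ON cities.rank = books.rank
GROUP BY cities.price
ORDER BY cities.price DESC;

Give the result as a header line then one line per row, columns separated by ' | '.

After JOIN books (3 rows):
cities.rank | cities.price | cities.qty | books.dept | books.rank
8 | 8 | 9 | ops | 8
30 | 90 | 7 | fin | 30
1 | 9 | 2 | mkt | 1
After GROUP BY (3 rows):
cities.price | sum_qty
8 | 9
90 | 7
9 | 2
After ORDER BY (3 rows):
cities.price | sum_qty
90 | 7
9 | 2
8 | 9

== RESULT ==
cities.price | sum_qty
90 | 7
9 | 2
8 | 9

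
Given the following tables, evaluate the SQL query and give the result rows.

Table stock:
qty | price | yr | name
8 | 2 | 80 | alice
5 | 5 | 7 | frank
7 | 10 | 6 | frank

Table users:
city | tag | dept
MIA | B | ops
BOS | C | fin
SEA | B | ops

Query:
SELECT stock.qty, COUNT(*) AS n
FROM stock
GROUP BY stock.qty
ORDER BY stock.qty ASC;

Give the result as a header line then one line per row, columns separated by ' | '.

After GROUP BY (3 rows):
stock.qty | n
8 | 1
5 | 1
7 | 1
After ORDER BY (3 rows):
stock.qty | n
5 | 1
7 | 1
8 | 1

== RESULT ==
stock.qty | n
5 | 1
7 | 1
8 | 1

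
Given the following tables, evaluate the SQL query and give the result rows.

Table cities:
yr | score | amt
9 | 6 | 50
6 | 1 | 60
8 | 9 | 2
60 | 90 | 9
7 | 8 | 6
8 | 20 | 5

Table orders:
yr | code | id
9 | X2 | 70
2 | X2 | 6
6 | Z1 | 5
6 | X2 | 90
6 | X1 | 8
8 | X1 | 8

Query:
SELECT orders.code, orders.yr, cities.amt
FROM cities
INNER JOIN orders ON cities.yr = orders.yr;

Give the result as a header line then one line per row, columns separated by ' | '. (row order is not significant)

After JOIN orders (6 rows):
cities.yr | cities.score | cities.amt | orders.yr | orders.code | orders.id
9 | 6 | 50 | 9 | X2 | 70
6 | 1 | 60 | 6 | Z1 | 5
6 | 1 | 60 | 6 | X2 | 90
6 | 1 | 60 | 6 | X1 | 8
8 | 9 | 2 | 8 | X1 | 8
8 | 20 | 5 | 8 | X1 | 8
After SELECT (6 rows):
orders.code | orders.yr | cities.amt
X2 | 9 | 50
Z1 | 6 | 60
X2 | 6 | 60
X1 | 6 | 60
X1 | 8 | 2
X1 | 8 | 5

== RESULT ==
orders.code | orders.yr | cities.amt
X2 | 9 | 50
Z1 | 6 | 60
X2 | 6 | 60
X1 | 6 | 60
X1 | 8 | 2
X1 | 8 | 5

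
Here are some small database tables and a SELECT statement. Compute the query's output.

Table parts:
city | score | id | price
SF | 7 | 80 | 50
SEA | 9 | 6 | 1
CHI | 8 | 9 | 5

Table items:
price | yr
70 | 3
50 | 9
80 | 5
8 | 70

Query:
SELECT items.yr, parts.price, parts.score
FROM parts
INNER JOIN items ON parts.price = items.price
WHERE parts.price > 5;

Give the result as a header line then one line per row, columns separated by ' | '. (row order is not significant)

After JOIN items (1 rows):
parts.city | parts.score | parts.id | parts.price | items.price | items.yr
SF | 7 | 80 | 50 | 50 | 9
After WHERE (1 rows):
parts.city | parts.score | parts.id | parts.price | items.price | items.yr
SF | 7 | 80 | 50 | 50 | 9
After SELECT (1 rows):
items.yr | parts.price | parts.score
9 | 50 | 7

== RESULT ==
items.yr | parts.price | parts.score
9 | 50 | 7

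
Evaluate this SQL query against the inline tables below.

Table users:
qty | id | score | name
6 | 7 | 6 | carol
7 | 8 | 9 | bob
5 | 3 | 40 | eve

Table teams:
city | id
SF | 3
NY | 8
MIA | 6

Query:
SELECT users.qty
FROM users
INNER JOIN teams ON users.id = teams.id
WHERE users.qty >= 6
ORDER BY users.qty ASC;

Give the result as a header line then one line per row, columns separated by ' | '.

== RESULT ==
users.qty
7

Derivation:
After JOIN teams (2 rows):
users.qty | users.id | users.score | users.name | teams.city | teams.id
7 | 8 | 9 | bob | NY | 8
5 | 3 | 40 | eve | SF | 3
After WHERE (1 rows):
users.qty | users.id | users.score | users.name | teams.city | teams.id
7 | 8 | 9 | bob | NY | 8
After SELECT (1 rows):
users.qty
7
After ORDER BY (1 rows):
users.qty
7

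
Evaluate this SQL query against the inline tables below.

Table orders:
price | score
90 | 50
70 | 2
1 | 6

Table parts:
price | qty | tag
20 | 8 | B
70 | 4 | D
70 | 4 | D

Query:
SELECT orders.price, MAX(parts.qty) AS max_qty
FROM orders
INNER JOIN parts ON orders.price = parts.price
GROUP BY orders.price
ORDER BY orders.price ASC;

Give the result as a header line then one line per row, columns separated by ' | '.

After JOIN parts (2 rows):
orders.price | orders.score | parts.price | parts.qty | parts.tag
70 | 2 | 70 | 4 | D
70 | 2 | 70 | 4 | D
After GROUP BY (1 rows):
orders.price | max_qty
70 | 4
After ORDER BY (1 rows):
orders.price | max_qty
70 | 4

== RESULT ==
orders.price | max_qty
70 | 4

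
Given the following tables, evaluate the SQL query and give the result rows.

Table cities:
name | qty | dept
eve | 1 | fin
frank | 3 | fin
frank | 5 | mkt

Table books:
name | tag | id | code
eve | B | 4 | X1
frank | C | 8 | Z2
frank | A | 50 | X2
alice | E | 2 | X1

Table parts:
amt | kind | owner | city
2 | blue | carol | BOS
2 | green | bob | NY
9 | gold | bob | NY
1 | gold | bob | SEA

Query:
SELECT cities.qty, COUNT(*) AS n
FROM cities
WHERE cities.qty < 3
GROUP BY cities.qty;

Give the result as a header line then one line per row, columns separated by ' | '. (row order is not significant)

== RESULT ==
cities.qty | n
1 | 1

Derivation:
After WHERE (1 rows):
cities.name | cities.qty | cities.dept
eve | 1 | fin
After GROUP BY (1 rows):
cities.qty | n
1 | 1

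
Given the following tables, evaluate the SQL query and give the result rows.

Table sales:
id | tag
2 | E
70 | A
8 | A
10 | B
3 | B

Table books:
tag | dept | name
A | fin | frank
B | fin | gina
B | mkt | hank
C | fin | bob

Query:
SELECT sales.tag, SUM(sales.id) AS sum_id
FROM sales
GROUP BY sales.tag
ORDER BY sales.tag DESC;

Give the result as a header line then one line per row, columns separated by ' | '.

After GROUP BY (3 rows):
sales.tag | sum_id
E | 2
A | 78
B | 13
After ORDER BY (3 rows):
sales.tag | sum_id
E | 2
B | 13
A | 78

== RESULT ==
sales.tag | sum_id
E | 2
B | 13
A | 78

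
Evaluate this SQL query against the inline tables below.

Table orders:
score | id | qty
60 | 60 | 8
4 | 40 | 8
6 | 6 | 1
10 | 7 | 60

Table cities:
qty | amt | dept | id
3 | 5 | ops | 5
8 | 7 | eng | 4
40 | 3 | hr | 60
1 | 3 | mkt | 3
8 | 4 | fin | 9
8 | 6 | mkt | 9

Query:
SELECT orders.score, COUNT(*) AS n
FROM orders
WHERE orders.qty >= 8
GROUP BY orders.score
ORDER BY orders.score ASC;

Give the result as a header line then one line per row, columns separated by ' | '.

After WHERE (3 rows):
orders.score | orders.id | orders.qty
60 | 60 | 8
4 | 40 | 8
10 | 7 | 60
After GROUP BY (3 rows):
orders.score | n
60 | 1
4 | 1
10 | 1
After ORDER BY (3 rows):
orders.score | n
4 | 1
10 | 1
60 | 1

== RESULT ==
orders.score | n
4 | 1
10 | 1
60 | 1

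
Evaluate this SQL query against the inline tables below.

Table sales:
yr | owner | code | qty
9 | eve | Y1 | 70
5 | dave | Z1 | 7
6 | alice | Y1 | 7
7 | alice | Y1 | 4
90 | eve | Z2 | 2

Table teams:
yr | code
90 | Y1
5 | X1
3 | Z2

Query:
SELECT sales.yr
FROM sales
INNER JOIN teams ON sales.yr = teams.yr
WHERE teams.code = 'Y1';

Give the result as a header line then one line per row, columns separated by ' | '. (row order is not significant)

== RESULT ==
sales.yr
90

Derivation:
After JOIN teams (2 rows):
sales.yr | sales.owner | sales.code | sales.qty | teams.yr | teams.code
5 | dave | Z1 | 7 | 5 | X1
90 | eve | Z2 | 2 | 90 | Y1
After WHERE (1 rows):
sales.yr | sales.owner | sales.code | sales.qty | teams.yr | teams.code
90 | eve | Z2 | 2 | 90 | Y1
After SELECT (1 rows):
sales.yr
90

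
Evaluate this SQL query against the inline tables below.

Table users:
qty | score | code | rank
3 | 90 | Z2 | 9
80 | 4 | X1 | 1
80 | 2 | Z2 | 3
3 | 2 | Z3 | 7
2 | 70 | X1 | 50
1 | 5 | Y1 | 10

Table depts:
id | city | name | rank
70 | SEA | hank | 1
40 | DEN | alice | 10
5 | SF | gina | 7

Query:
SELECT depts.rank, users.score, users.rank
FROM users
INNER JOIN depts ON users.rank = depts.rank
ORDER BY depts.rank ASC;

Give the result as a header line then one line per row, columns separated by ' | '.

== RESULT ==
depts.rank | users.score | users.rank
1 | 4 | 1
7 | 2 | 7
10 | 5 | 10

Derivation:
After JOIN depts (3 rows):
users.qty | users.score | users.code | users.rank | depts.id | depts.city | depts.name | depts.rank
80 | 4 | X1 | 1 | 70 | SEA | hank | 1
3 | 2 | Z3 | 7 | 5 | SF | gina | 7
1 | 5 | Y1 | 10 | 40 | DEN | alice | 10
After SELECT (3 rows):
depts.rank | users.score | users.rank
1 | 4 | 1
7 | 2 | 7
10 | 5 | 10
After ORDER BY (3 rows):
depts.rank | users.score | users.rank
1 | 4 | 1
7 | 2 | 7
10 | 5 | 10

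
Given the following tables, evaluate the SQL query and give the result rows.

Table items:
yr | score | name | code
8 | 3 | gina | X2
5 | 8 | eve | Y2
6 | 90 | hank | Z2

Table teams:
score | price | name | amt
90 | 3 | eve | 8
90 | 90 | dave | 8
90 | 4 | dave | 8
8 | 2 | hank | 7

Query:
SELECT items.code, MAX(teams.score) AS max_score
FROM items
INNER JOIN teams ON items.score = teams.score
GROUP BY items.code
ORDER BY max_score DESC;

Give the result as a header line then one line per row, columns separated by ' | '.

== RESULT ==
items.code | max_score
Z2 | 90
Y2 | 8

Derivation:
After JOIN teams (4 rows):
items.yr | items.score | items.name | items.code | teams.score | teams.price | teams.name | teams.amt
5 | 8 | eve | Y2 | 8 | 2 | hank | 7
6 | 90 | hank | Z2 | 90 | 3 | eve | 8
6 | 90 | hank | Z2 | 90 | 90 | dave | 8
6 | 90 | hank | Z2 | 90 | 4 | dave | 8
After GROUP BY (2 rows):
items.code | max_score
Y2 | 8
Z2 | 90
After ORDER BY (2 rows):
items.code | max_score
Z2 | 90
Y2 | 8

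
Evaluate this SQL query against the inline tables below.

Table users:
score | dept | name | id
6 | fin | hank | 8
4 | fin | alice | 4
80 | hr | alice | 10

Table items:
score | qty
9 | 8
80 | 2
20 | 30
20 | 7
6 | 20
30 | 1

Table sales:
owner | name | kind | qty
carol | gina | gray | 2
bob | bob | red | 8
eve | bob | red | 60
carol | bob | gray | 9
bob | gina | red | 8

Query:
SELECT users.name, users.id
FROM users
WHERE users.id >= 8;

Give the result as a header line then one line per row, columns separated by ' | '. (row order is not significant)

== RESULT ==
users.name | users.id
hank | 8
alice | 10

Derivation:
After WHERE (2 rows):
users.score | users.dept | users.name | users.id
6 | fin | hank | 8
80 | hr | alice | 10
After SELECT (2 rows):
users.name | users.id
hank | 8
alice | 10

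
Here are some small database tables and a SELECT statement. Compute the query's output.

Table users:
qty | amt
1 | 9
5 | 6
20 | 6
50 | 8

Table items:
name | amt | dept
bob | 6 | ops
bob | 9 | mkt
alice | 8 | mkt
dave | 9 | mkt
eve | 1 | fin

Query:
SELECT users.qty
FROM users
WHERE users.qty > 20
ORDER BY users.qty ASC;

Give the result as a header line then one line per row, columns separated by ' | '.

After WHERE (1 rows):
users.qty | users.amt
50 | 8
After SELECT (1 rows):
users.qty
50
After ORDER BY (1 rows):
users.qty
50

== RESULT ==
users.qty
50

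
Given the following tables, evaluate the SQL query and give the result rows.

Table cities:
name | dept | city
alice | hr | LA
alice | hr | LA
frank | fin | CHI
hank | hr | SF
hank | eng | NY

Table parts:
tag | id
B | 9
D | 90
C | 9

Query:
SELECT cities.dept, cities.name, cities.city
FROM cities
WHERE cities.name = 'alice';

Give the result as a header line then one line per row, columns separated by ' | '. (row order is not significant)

== RESULT ==
cities.dept | cities.name | cities.city
hr | alice | LA
hr | alice | LA

Derivation:
After WHERE (2 rows):
cities.name | cities.dept | cities.city
alice | hr | LA
alice | hr | LA
After SELECT (2 rows):
cities.dept | cities.name | cities.city
hr | alice | LA
hr | alice | LA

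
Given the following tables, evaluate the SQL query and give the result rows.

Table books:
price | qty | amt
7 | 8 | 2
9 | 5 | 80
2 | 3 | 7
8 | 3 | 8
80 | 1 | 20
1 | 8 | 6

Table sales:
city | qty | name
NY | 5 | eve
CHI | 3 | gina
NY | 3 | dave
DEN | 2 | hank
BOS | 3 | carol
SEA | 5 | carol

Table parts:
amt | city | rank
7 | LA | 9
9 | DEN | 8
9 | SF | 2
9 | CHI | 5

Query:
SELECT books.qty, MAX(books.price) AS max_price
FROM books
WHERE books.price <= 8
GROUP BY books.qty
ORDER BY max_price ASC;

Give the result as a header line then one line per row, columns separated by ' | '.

== RESULT ==
books.qty | max_price
8 | 7
3 | 8

Derivation:
After WHERE (4 rows):
books.price | books.qty | books.amt
7 | 8 | 2
2 | 3 | 7
8 | 3 | 8
1 | 8 | 6
After GROUP BY (2 rows):
books.qty | max_price
8 | 7
3 | 8
After ORDER BY (2 rows):
books.qty | max_price
8 | 7
3 | 8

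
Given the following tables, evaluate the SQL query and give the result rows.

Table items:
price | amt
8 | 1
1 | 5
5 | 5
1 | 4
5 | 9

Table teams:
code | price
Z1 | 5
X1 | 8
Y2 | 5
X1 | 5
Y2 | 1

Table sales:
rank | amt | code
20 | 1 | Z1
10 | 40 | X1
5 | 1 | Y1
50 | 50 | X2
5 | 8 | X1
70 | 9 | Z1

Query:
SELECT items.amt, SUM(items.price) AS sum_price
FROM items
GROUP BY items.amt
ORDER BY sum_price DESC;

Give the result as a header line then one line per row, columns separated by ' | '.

After GROUP BY (4 rows):
items.amt | sum_price
1 | 8
5 | 6
4 | 1
9 | 5
After ORDER BY (4 rows):
items.amt | sum_price
1 | 8
5 | 6
9 | 5
4 | 1

== RESULT ==
items.amt | sum_price
1 | 8
5 | 6
9 | 5
4 | 1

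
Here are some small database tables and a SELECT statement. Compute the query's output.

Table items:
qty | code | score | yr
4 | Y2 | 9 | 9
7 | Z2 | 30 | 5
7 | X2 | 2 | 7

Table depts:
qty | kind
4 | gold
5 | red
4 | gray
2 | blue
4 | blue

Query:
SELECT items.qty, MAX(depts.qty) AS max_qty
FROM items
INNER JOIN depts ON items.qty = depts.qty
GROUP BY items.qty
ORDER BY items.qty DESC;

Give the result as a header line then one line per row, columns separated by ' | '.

== RESULT ==
items.qty | max_qty
4 | 4

Derivation:
After JOIN depts (3 rows):
items.qty | items.code | items.score | items.yr | depts.qty | depts.kind
4 | Y2 | 9 | 9 | 4 | gold
4 | Y2 | 9 | 9 | 4 | gray
4 | Y2 | 9 | 9 | 4 | blue
After GROUP BY (1 rows):
items.qty | max_qty
4 | 4
After ORDER BY (1 rows):
items.qty | max_qty
4 | 4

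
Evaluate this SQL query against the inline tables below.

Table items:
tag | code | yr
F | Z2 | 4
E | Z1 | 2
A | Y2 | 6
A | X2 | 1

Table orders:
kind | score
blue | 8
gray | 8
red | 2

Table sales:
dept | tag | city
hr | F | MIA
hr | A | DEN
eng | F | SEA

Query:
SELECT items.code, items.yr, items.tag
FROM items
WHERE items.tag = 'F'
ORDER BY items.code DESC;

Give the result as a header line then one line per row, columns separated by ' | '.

== RESULT ==
items.code | items.yr | items.tag
Z2 | 4 | F

Derivation:
After WHERE (1 rows):
items.tag | items.code | items.yr
F | Z2 | 4
After SELECT (1 rows):
items.code | items.yr | items.tag
Z2 | 4 | F
After ORDER BY (1 rows):
items.code | items.yr | items.tag
Z2 | 4 | F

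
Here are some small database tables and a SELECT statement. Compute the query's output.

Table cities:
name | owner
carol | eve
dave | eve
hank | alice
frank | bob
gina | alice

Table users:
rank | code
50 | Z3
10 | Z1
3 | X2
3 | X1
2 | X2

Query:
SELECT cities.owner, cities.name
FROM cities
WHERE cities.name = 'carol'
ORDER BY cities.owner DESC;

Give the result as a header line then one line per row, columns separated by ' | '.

== RESULT ==
cities.owner | cities.name
eve | carol

Derivation:
After WHERE (1 rows):
cities.name | cities.owner
carol | eve
After SELECT (1 rows):
cities.owner | cities.name
eve | carol
After ORDER BY (1 rows):
cities.owner | cities.name
eve | carol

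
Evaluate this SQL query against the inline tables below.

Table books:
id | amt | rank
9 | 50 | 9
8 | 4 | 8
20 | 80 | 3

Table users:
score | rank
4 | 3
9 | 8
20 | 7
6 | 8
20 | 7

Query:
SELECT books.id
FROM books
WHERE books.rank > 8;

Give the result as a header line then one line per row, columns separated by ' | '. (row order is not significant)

== RESULT ==
books.id
9

Derivation:
After WHERE (1 rows):
books.id | books.amt | books.rank
9 | 50 | 9
After SELECT (1 rows):
books.id
9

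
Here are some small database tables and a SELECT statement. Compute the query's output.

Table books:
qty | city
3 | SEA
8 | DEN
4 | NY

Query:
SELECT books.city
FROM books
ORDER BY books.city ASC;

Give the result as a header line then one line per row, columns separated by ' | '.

After SELECT (3 rows):
books.city
SEA
DEN
NY
After ORDER BY (3 rows):
books.city
DEN
NY
SEA

== RESULT ==
books.city
DEN
NY
SEA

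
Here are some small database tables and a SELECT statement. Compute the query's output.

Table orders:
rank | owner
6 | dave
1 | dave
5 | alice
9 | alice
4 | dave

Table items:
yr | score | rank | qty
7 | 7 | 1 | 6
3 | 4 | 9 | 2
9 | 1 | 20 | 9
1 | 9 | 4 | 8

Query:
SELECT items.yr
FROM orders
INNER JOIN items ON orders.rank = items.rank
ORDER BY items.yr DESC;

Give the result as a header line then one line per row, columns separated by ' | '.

After JOIN items (3 rows):
orders.rank | orders.owner | items.yr | items.score | items.rank | items.qty
1 | dave | 7 | 7 | 1 | 6
9 | alice | 3 | 4 | 9 | 2
4 | dave | 1 | 9 | 4 | 8
After SELECT (3 rows):
items.yr
7
3
1
After ORDER BY (3 rows):
items.yr
7
3
1

== RESULT ==
items.yr
7
3
1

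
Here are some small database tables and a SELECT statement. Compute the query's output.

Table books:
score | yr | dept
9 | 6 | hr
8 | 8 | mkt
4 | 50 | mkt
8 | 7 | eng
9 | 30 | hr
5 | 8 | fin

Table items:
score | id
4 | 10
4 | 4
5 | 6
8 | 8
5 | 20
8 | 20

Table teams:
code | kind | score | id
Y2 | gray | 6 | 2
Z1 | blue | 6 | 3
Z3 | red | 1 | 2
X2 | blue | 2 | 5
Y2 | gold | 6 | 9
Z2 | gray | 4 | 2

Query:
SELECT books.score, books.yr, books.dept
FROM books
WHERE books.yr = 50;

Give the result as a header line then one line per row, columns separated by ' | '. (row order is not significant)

After WHERE (1 rows):
books.score | books.yr | books.dept
4 | 50 | mkt
After SELECT (1 rows):
books.score | books.yr | books.dept
4 | 50 | mkt

== RESULT ==
books.score | books.yr | books.dept
4 | 50 | mkt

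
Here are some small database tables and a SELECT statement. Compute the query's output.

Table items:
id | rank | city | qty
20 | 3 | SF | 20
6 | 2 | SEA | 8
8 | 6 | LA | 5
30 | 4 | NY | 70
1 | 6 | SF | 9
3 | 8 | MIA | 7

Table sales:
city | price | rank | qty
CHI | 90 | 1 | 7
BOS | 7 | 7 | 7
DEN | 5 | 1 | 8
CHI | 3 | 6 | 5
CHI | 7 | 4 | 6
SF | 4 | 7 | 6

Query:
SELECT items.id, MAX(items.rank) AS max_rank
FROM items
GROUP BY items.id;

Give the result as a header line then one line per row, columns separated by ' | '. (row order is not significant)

After GROUP BY (6 rows):
items.id | max_rank
20 | 3
6 | 2
8 | 6
30 | 4
1 | 6
3 | 8

== RESULT ==
items.id | max_rank
20 | 3
6 | 2
8 | 6
30 | 4
1 | 6
3 | 8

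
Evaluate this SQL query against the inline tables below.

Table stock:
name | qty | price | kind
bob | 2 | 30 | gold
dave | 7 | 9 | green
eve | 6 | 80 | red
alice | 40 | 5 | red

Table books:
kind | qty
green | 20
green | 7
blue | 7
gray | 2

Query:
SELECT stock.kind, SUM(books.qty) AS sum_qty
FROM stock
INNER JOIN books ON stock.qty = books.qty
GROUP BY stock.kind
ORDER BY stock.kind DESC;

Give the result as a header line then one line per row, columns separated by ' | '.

After JOIN books (3 rows):
stock.name | stock.qty | stock.price | stock.kind | books.kind | books.qty
bob | 2 | 30 | gold | gray | 2
dave | 7 | 9 | green | green | 7
dave | 7 | 9 | green | blue | 7
After GROUP BY (2 rows):
stock.kind | sum_qty
gold | 2
green | 14
After ORDER BY (2 rows):
stock.kind | sum_qty
green | 14
gold | 2

== RESULT ==
stock.kind | sum_qty
green | 14
gold | 2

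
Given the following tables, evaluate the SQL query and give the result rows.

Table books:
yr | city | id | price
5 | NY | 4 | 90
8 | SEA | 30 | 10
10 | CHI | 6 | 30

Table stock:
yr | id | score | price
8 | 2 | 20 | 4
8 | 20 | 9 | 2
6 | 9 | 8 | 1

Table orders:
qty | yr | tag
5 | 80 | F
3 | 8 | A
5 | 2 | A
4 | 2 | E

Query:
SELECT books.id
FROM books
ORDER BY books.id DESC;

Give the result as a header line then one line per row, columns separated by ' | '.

After SELECT (3 rows):
books.id
4
30
6
After ORDER BY (3 rows):
books.id
30
6
4

== RESULT ==
books.id
30
6
4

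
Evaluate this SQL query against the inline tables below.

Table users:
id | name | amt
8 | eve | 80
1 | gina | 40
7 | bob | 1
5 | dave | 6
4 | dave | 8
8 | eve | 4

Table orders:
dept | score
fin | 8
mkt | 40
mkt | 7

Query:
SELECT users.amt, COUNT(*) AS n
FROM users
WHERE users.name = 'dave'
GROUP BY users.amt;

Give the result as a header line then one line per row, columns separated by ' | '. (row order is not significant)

== RESULT ==
users.amt | n
6 | 1
8 | 1

Derivation:
After WHERE (2 rows):
users.id | users.name | users.amt
5 | dave | 6
4 | dave | 8
After GROUP BY (2 rows):
users.amt | n
6 | 1
8 | 1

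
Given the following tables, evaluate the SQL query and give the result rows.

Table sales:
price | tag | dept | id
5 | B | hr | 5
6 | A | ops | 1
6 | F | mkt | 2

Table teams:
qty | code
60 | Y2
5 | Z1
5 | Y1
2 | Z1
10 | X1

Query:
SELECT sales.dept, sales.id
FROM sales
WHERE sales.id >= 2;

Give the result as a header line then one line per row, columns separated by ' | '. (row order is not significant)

After WHERE (2 rows):
sales.price | sales.tag | sales.dept | sales.id
5 | B | hr | 5
6 | F | mkt | 2
After SELECT (2 rows):
sales.dept | sales.id
hr | 5
mkt | 2

== RESULT ==
sales.dept | sales.id
hr | 5
mkt | 2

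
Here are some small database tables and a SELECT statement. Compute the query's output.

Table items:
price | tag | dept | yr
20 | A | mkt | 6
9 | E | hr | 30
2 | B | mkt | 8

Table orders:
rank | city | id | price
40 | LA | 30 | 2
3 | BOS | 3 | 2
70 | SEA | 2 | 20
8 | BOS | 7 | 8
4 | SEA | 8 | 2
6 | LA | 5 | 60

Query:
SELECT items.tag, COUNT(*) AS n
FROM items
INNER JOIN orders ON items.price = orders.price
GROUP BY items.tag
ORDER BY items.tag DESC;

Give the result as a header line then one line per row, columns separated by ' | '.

After JOIN orders (4 rows):
items.price | items.tag | items.dept | items.yr | orders.rank | orders.city | orders.id | orders.price
20 | A | mkt | 6 | 70 | SEA | 2 | 20
2 | B | mkt | 8 | 40 | LA | 30 | 2
2 | B | mkt | 8 | 3 | BOS | 3 | 2
2 | B | mkt | 8 | 4 | SEA | 8 | 2
After GROUP BY (2 rows):
items.tag | n
A | 1
B | 3
After ORDER BY (2 rows):
items.tag | n
B | 3
A | 1

== RESULT ==
items.tag | n
B | 3
A | 1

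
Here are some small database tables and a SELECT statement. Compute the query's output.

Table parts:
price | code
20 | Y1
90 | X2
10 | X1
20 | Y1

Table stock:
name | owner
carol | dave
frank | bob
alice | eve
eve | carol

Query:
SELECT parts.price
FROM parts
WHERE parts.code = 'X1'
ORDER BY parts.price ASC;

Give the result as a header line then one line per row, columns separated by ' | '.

== RESULT ==
parts.price
10

Derivation:
After WHERE (1 rows):
parts.price | parts.code
10 | X1
After SELECT (1 rows):
parts.price
10
After ORDER BY (1 rows):
parts.price
10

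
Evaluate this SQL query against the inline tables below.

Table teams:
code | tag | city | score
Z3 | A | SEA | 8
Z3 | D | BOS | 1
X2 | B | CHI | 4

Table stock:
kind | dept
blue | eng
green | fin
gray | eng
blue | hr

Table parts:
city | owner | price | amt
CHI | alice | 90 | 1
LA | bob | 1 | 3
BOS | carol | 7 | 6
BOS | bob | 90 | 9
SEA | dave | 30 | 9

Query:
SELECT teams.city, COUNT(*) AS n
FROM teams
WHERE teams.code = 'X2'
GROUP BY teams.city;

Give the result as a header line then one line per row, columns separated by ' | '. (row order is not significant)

After WHERE (1 rows):
teams.code | teams.tag | teams.city | teams.score
X2 | B | CHI | 4
After GROUP BY (1 rows):
teams.city | n
CHI | 1

== RESULT ==
teams.city | n
CHI | 1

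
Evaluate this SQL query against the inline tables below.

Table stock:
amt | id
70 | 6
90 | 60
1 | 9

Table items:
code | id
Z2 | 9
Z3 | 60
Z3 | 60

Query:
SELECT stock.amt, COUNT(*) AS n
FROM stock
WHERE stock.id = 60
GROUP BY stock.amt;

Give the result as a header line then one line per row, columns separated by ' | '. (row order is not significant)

== RESULT ==
stock.amt | n
90 | 1

Derivation:
After WHERE (1 rows):
stock.amt | stock.id
90 | 60
After GROUP BY (1 rows):
stock.amt | n
90 | 1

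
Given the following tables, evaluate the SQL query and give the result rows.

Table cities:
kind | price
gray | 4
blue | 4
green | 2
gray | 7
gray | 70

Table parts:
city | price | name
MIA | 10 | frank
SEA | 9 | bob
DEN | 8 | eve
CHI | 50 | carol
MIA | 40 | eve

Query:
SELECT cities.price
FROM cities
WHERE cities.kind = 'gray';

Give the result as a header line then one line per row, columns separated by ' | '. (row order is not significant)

== RESULT ==
cities.price
4
7
70

Derivation:
After WHERE (3 rows):
cities.kind | cities.price
gray | 4
gray | 7
gray | 70
After SELECT (3 rows):
cities.price
4
7
70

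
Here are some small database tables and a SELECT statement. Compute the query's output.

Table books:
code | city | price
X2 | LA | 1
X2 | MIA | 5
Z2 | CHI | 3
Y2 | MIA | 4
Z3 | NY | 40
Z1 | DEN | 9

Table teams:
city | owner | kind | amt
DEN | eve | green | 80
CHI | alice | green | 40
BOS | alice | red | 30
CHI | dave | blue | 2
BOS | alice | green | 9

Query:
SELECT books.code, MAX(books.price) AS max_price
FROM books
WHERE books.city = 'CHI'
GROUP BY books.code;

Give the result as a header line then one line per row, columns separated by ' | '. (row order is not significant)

After WHERE (1 rows):
books.code | books.city | books.price
Z2 | CHI | 3
After GROUP BY (1 rows):
books.code | max_price
Z2 | 3

== RESULT ==
books.code | max_price
Z2 | 3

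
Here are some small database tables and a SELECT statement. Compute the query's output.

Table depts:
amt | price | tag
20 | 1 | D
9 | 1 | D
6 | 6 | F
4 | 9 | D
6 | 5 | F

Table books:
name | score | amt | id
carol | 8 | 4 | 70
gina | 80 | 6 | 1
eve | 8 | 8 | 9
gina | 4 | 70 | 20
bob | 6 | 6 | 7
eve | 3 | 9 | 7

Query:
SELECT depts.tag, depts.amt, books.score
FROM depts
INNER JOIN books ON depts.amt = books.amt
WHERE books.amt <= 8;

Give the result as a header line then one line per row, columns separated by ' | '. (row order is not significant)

After JOIN books (6 rows):
depts.amt | depts.price | depts.tag | books.name | books.score | books.amt | books.id
9 | 1 | D | eve | 3 | 9 | 7
6 | 6 | F | gina | 80 | 6 | 1
6 | 6 | F | bob | 6 | 6 | 7
4 | 9 | D | carol | 8 | 4 | 70
6 | 5 | F | gina | 80 | 6 | 1
6 | 5 | F | bob | 6 | 6 | 7
After WHERE (5 rows):
depts.amt | depts.price | depts.tag | books.name | books.score | books.amt | books.id
6 | 6 | F | gina | 80 | 6 | 1
6 | 6 | F | bob | 6 | 6 | 7
4 | 9 | D | carol | 8 | 4 | 70
6 | 5 | F | gina | 80 | 6 | 1
6 | 5 | F | bob | 6 | 6 | 7
After SELECT (5 rows):
depts.tag | depts.amt | books.score
F | 6 | 80
F | 6 | 6
D | 4 | 8
F | 6 | 80
F | 6 | 6

== RESULT ==
depts.tag | depts.amt | books.score
F | 6 | 80
F | 6 | 6
D | 4 | 8
F | 6 | 80
F | 6 | 6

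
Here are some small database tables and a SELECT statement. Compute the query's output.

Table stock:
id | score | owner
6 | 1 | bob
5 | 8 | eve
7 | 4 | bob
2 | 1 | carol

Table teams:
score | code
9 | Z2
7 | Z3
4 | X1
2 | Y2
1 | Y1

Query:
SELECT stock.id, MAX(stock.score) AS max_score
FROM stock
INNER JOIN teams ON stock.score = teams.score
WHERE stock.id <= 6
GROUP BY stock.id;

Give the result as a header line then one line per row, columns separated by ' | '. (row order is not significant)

After JOIN teams (3 rows):
stock.id | stock.score | stock.owner | teams.score | teams.code
6 | 1 | bob | 1 | Y1
7 | 4 | bob | 4 | X1
2 | 1 | carol | 1 | Y1
After WHERE (2 rows):
stock.id | stock.score | stock.owner | teams.score | teams.code
6 | 1 | bob | 1 | Y1
2 | 1 | carol | 1 | Y1
After GROUP BY (2 rows):
stock.id | max_score
6 | 1
2 | 1

== RESULT ==
stock.id | max_score
6 | 1
2 | 1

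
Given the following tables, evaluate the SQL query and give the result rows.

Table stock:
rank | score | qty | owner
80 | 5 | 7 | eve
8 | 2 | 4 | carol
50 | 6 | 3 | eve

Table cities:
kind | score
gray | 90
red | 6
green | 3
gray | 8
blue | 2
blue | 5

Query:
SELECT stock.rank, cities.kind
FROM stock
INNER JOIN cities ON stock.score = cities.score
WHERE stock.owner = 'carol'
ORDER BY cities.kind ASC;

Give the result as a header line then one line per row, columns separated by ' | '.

After JOIN cities (3 rows):
stock.rank | stock.score | stock.qty | stock.owner | cities.kind | cities.score
80 | 5 | 7 | eve | blue | 5
8 | 2 | 4 | carol | blue | 2
50 | 6 | 3 | eve | red | 6
After WHERE (1 rows):
stock.rank | stock.score | stock.qty | stock.owner | cities.kind | cities.score
8 | 2 | 4 | carol | blue | 2
After SELECT (1 rows):
stock.rank | cities.kind
8 | blue
After ORDER BY (1 rows):
stock.rank | cities.kind
8 | blue

== RESULT ==
stock.rank | cities.kind
8 | blue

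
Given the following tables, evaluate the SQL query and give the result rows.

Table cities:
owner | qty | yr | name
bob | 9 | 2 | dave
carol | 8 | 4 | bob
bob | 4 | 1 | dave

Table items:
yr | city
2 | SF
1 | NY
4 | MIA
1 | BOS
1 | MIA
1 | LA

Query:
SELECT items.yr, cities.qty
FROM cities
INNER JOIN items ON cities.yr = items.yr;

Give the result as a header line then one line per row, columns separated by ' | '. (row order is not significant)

After JOIN items (6 rows):
cities.owner | cities.qty | cities.yr | cities.name | items.yr | items.city
bob | 9 | 2 | dave | 2 | SF
carol | 8 | 4 | bob | 4 | MIA
bob | 4 | 1 | dave | 1 | NY
bob | 4 | 1 | dave | 1 | BOS
bob | 4 | 1 | dave | 1 | MIA
bob | 4 | 1 | dave | 1 | LA
After SELECT (6 rows):
items.yr | cities.qty
2 | 9
4 | 8
1 | 4
1 | 4
1 | 4
1 | 4

== RESULT ==
items.yr | cities.qty
2 | 9
4 | 8
1 | 4
1 | 4
1 | 4
1 | 4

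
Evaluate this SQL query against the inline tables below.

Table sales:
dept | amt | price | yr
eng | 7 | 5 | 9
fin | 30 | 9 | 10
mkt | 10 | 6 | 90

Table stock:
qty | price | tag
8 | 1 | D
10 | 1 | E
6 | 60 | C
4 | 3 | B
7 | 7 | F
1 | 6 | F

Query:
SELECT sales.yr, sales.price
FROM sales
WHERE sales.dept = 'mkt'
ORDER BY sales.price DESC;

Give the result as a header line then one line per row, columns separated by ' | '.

After WHERE (1 rows):
sales.dept | sales.amt | sales.price | sales.yr
mkt | 10 | 6 | 90
After SELECT (1 rows):
sales.yr | sales.price
90 | 6
After ORDER BY (1 rows):
sales.yr | sales.price
90 | 6

== RESULT ==
sales.yr | sales.price
90 | 6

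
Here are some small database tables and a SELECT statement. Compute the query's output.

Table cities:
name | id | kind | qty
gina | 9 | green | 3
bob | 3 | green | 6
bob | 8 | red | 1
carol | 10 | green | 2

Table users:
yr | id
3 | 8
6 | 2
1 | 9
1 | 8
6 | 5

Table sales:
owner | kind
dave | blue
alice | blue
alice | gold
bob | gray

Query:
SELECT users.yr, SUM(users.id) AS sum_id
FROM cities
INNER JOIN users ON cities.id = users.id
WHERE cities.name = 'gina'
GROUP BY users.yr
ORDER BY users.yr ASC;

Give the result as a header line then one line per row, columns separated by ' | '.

After JOIN users (3 rows):
cities.name | cities.id | cities.kind | cities.qty | users.yr | users.id
gina | 9 | green | 3 | 1 | 9
bob | 8 | red | 1 | 3 | 8
bob | 8 | red | 1 | 1 | 8
After WHERE (1 rows):
cities.name | cities.id | cities.kind | cities.qty | users.yr | users.id
gina | 9 | green | 3 | 1 | 9
After GROUP BY (1 rows):
users.yr | sum_id
1 | 9
After ORDER BY (1 rows):
users.yr | sum_id
1 | 9

== RESULT ==
users.yr | sum_id
1 | 9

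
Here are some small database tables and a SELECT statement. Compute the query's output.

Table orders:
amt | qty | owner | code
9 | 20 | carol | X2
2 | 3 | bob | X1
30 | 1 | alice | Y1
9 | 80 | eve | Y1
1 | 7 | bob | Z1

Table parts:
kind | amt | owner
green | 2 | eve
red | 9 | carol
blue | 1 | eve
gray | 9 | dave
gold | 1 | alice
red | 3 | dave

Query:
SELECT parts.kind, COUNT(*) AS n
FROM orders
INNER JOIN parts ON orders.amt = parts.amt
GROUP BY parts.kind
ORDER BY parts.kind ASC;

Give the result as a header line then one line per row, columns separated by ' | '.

After JOIN parts (7 rows):
orders.amt | orders.qty | orders.owner | orders.code | parts.kind | parts.amt | parts.owner
9 | 20 | carol | X2 | red | 9 | carol
9 | 20 | carol | X2 | gray | 9 | dave
2 | 3 | bob | X1 | green | 2 | eve
9 | 80 | eve | Y1 | red | 9 | carol
9 | 80 | eve | Y1 | gray | 9 | dave
1 | 7 | bob | Z1 | blue | 1 | eve
1 | 7 | bob | Z1 | gold | 1 | alice
After GROUP BY (5 rows):
parts.kind | n
red | 2
gray | 2
green | 1
blue | 1
gold | 1
After ORDER BY (5 rows):
parts.kind | n
blue | 1
gold | 1
gray | 2
green | 1
red | 2

== RESULT ==
parts.kind | n
blue | 1
gold | 1
gray | 2
green | 1
red | 2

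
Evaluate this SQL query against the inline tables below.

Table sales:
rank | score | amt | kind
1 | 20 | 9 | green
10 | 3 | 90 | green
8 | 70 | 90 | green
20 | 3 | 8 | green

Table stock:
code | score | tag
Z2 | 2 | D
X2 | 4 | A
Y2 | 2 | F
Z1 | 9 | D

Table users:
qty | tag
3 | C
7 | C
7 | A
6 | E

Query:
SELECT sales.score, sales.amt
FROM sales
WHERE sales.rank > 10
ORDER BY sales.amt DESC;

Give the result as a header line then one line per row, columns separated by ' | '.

== RESULT ==
sales.score | sales.amt
3 | 8

Derivation:
After WHERE (1 rows):
sales.rank | sales.score | sales.amt | sales.kind
20 | 3 | 8 | green
After SELECT (1 rows):
sales.score | sales.amt
3 | 8
After ORDER BY (1 rows):
sales.score | sales.amt
3 | 8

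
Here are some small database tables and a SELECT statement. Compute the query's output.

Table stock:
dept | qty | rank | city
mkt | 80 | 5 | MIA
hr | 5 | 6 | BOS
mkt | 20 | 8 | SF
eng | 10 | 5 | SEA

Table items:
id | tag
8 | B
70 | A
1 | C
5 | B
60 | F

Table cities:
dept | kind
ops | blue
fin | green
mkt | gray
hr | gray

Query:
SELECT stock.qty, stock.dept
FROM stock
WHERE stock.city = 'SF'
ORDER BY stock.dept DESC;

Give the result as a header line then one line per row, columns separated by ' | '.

After WHERE (1 rows):
stock.dept | stock.qty | stock.rank | stock.city
mkt | 20 | 8 | SF
After SELECT (1 rows):
stock.qty | stock.dept
20 | mkt
After ORDER BY (1 rows):
stock.qty | stock.dept
20 | mkt

== RESULT ==
stock.qty | stock.dept
20 | mkt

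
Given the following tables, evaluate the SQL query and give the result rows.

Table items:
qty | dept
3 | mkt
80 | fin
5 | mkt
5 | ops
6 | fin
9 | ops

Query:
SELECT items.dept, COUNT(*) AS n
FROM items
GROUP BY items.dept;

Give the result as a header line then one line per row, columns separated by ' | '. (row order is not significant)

== RESULT ==
items.dept | n
mkt | 2
fin | 2
ops | 2

Derivation:
After GROUP BY (3 rows):
items.dept | n
mkt | 2
fin | 2
ops | 2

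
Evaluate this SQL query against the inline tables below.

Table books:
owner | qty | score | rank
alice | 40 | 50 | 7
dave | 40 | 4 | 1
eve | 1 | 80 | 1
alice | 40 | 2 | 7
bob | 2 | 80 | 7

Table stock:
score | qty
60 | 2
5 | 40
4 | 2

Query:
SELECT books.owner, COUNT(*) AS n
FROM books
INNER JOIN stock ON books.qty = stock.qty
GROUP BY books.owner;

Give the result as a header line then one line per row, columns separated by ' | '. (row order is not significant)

== RESULT ==
books.owner | n
alice | 2
dave | 1
bob | 2

Derivation:
After JOIN stock (5 rows):
books.owner | books.qty | books.score | books.rank | stock.score | stock.qty
alice | 40 | 50 | 7 | 5 | 40
dave | 40 | 4 | 1 | 5 | 40
alice | 40 | 2 | 7 | 5 | 40
bob | 2 | 80 | 7 | 60 | 2
bob | 2 | 80 | 7 | 4 | 2
After GROUP BY (3 rows):
books.owner | n
alice | 2
dave | 1
bob | 2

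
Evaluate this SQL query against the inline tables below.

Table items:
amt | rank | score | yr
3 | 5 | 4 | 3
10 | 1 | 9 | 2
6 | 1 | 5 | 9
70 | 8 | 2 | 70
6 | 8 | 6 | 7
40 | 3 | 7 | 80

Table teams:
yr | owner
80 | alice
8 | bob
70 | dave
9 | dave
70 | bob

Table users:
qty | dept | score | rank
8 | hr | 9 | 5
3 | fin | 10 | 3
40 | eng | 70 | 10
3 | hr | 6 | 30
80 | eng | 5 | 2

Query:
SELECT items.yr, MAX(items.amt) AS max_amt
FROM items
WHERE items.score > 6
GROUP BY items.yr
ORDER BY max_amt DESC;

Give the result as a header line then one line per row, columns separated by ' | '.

== RESULT ==
items.yr | max_amt
80 | 40
2 | 10

Derivation:
After WHERE (2 rows):
items.amt | items.rank | items.score | items.yr
10 | 1 | 9 | 2
40 | 3 | 7 | 80
After GROUP BY (2 rows):
items.yr | max_amt
2 | 10
80 | 40
After ORDER BY (2 rows):
items.yr | max_amt
80 | 40
2 | 10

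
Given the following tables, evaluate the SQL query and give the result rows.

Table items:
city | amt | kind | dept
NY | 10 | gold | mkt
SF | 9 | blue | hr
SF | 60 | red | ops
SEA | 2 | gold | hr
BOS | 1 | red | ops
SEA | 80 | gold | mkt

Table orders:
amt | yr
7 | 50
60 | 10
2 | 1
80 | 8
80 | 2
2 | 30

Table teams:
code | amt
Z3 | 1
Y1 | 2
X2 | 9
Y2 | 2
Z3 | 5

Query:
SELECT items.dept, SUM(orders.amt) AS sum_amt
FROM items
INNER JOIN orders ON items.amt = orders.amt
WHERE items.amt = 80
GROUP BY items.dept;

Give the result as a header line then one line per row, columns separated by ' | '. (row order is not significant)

== RESULT ==
items.dept | sum_amt
mkt | 160

Derivation:
After JOIN orders (5 rows):
items.city | items.amt | items.kind | items.dept | orders.amt | orders.yr
SF | 60 | red | ops | 60 | 10
SEA | 2 | gold | hr | 2 | 1
SEA | 2 | gold | hr | 2 | 30
SEA | 80 | gold | mkt | 80 | 8
SEA | 80 | gold | mkt | 80 | 2
After WHERE (2 rows):
items.city | items.amt | items.kind | items.dept | orders.amt | orders.yr
SEA | 80 | gold | mkt | 80 | 8
SEA | 80 | gold | mkt | 80 | 2
After GROUP BY (1 rows):
items.dept | sum_amt
mkt | 160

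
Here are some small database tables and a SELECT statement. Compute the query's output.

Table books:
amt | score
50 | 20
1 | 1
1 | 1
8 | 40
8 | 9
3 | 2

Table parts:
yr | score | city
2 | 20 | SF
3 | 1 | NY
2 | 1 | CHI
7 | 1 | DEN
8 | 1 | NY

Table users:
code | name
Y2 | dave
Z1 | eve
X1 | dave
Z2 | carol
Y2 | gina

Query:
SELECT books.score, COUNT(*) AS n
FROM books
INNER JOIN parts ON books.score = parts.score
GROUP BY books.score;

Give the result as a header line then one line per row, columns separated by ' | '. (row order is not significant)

After JOIN parts (9 rows):
books.amt | books.score | parts.yr | parts.score | parts.city
50 | 20 | 2 | 20 | SF
1 | 1 | 3 | 1 | NY
1 | 1 | 2 | 1 | CHI
1 | 1 | 7 | 1 | DEN
1 | 1 | 8 | 1 | NY
1 | 1 | 3 | 1 | NY
1 | 1 | 2 | 1 | CHI
1 | 1 | 7 | 1 | DEN
1 | 1 | 8 | 1 | NY
After GROUP BY (2 rows):
books.score | n
20 | 1
1 | 8

== RESULT ==
books.score | n
20 | 1
1 | 8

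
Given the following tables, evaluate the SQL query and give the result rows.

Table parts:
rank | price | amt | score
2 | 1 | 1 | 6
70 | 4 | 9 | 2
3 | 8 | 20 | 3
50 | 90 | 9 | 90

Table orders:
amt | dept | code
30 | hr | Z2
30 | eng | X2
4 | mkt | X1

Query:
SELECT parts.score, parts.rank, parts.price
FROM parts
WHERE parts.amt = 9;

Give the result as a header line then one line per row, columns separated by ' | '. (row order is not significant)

After WHERE (2 rows):
parts.rank | parts.price | parts.amt | parts.score
70 | 4 | 9 | 2
50 | 90 | 9 | 90
After SELECT (2 rows):
parts.score | parts.rank | parts.price
2 | 70 | 4
90 | 50 | 90

== RESULT ==
parts.score | parts.rank | parts.price
2 | 70 | 4
90 | 50 | 90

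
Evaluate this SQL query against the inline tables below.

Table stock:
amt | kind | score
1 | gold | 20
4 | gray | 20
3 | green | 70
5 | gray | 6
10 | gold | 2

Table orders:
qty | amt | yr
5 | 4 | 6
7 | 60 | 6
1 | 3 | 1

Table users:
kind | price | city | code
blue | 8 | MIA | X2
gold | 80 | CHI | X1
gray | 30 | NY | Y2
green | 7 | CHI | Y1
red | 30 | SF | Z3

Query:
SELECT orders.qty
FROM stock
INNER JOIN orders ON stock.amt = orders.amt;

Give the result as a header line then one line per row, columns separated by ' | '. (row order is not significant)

== RESULT ==
orders.qty
5
1

Derivation:
After JOIN orders (2 rows):
stock.amt | stock.kind | stock.score | orders.qty | orders.amt | orders.yr
4 | gray | 20 | 5 | 4 | 6
3 | green | 70 | 1 | 3 | 1
After SELECT (2 rows):
orders.qty
5
1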